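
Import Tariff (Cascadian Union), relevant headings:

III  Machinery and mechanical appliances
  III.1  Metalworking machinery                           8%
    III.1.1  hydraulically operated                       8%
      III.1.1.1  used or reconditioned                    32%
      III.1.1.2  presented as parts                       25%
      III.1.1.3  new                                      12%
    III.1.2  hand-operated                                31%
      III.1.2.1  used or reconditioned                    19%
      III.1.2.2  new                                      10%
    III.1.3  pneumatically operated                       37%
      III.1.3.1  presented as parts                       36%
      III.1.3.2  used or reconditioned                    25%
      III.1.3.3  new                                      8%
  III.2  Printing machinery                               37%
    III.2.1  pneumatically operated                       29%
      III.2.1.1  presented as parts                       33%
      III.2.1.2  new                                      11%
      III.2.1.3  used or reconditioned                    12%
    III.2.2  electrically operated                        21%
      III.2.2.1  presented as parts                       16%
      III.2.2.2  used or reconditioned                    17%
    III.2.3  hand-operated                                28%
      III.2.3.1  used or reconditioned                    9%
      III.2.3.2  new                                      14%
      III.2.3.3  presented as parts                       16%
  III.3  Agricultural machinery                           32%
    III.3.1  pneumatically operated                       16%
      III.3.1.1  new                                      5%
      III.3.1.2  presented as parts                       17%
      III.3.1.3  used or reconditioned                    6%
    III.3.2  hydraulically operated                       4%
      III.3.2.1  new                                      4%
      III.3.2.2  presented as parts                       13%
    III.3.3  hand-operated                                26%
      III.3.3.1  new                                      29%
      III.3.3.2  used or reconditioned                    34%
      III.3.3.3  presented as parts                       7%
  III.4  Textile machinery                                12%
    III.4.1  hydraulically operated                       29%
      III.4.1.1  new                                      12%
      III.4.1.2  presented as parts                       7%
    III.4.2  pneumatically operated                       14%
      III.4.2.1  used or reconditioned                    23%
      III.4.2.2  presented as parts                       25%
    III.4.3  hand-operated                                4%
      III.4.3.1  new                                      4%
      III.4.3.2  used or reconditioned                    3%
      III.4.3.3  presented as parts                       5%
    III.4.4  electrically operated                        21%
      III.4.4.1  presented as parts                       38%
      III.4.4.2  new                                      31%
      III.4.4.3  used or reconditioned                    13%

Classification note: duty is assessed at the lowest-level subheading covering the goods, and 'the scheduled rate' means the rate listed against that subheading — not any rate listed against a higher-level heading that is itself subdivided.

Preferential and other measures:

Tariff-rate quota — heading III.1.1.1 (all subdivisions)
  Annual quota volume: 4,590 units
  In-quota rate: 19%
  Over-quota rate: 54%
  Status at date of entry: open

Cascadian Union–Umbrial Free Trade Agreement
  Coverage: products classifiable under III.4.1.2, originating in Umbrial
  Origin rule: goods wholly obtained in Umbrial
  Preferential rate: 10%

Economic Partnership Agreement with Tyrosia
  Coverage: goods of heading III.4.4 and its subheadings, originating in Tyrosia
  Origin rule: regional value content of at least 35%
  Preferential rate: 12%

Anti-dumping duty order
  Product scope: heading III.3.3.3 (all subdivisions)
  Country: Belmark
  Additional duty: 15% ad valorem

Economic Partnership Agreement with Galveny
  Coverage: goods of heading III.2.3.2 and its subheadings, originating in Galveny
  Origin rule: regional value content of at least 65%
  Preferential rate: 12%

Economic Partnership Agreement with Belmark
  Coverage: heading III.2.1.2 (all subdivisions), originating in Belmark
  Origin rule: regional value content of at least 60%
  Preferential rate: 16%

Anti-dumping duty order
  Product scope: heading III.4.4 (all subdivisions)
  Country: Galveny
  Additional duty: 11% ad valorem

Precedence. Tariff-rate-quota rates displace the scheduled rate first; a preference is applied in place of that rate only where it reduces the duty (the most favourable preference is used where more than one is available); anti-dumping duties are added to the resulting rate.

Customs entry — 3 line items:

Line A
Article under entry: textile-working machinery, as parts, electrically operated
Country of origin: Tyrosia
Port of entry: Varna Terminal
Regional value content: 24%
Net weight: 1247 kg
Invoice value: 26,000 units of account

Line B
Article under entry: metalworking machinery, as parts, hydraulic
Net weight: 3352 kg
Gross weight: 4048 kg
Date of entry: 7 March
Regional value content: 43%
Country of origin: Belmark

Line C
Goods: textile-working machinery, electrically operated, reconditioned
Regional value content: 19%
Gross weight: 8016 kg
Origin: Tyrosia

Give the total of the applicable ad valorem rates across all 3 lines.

76%

Line A: textile-working → III.4; electrically operated → III.4.4; as parts → III.4.4.1. Scheduled 38%. Tyrosia agreement on III.4.4: RVC < 35%. → 38%.
Line B: metalworking → III.1; hydraulic → III.1.1; as parts → III.1.1.2. Scheduled 25%. Belmark agreement on III.2.1.2: III.1.1.2 not covered. → 25%.
Line C: textile-working → III.4; electrically operated → III.4.4; reconditioned → III.4.4.3. Scheduled 13%. Tyrosia agreement on III.4.4: RVC < 35%. → 13%.
Sum: 38% + 25% + 13% = 76%.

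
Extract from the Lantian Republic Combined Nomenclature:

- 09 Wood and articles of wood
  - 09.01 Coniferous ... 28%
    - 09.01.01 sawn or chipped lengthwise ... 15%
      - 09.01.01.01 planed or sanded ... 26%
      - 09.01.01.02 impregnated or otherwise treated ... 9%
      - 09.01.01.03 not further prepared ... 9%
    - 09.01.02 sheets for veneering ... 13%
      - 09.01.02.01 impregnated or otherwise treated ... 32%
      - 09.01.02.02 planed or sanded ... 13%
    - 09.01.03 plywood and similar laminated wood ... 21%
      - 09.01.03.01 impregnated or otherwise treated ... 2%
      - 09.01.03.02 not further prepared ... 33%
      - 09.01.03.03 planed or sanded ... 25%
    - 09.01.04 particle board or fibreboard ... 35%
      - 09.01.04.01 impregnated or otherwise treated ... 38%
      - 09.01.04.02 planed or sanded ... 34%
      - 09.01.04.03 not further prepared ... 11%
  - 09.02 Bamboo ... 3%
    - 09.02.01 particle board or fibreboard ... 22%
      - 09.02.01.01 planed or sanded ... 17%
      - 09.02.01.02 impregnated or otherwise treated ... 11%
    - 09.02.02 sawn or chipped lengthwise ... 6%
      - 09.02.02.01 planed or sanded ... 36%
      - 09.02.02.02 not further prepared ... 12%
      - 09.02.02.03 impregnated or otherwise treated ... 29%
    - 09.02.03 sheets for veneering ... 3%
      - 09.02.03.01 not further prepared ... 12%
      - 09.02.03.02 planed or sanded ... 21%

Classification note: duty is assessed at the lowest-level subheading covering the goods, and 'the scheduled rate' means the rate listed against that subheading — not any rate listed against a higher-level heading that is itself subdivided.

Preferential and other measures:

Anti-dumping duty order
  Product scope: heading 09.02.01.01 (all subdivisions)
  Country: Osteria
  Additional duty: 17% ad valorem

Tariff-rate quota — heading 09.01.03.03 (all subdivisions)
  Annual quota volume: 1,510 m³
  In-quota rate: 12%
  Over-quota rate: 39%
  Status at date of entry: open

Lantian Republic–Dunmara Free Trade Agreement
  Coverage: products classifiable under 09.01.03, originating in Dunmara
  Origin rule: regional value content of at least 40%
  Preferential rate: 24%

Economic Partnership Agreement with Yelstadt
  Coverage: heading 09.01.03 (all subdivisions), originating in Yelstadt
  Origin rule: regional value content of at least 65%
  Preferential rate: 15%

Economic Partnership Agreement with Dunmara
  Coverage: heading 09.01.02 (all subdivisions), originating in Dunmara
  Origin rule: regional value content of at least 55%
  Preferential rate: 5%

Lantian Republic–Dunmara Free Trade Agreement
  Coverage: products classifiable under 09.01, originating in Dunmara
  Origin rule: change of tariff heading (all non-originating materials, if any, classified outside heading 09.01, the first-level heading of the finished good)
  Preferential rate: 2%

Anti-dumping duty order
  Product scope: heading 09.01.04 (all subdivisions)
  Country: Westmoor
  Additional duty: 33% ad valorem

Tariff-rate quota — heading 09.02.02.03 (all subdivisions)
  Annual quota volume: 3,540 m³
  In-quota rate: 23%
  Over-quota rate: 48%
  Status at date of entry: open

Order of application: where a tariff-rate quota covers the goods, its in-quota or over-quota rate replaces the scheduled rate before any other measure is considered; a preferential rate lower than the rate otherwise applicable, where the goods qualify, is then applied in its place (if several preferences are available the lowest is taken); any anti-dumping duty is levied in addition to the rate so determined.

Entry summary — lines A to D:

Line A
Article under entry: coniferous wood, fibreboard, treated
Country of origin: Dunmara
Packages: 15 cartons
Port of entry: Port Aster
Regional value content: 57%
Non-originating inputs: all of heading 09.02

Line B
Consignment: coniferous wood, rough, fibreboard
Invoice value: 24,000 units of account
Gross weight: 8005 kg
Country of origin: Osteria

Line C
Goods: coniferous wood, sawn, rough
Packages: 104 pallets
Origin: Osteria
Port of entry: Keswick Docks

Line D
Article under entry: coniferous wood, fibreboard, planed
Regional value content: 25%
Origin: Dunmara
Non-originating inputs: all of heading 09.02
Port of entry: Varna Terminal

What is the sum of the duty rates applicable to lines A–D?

24%

Line A: coniferous → 09.01; fibreboard → 09.01.04; treated → 09.01.04.01. Scheduled 38%. Dunmara agreement on 09.01.03: 09.01.04.01 not covered; Dunmara agreement on 09.01.02: 09.01.04.01 not covered; Dunmara agreement on 09.01: CTH met → 2% available; preferential 2%. → 2%.
Line B: coniferous → 09.01; fibreboard → 09.01.04; rough → 09.01.04.03. Scheduled 11%. No special measure applies. → 11%.
Line C: coniferous → 09.01; sawn → 09.01.01; rough → 09.01.01.03. Scheduled 9%. No special measure applies. → 9%.
Line D: coniferous → 09.01; fibreboard → 09.01.04; planed → 09.01.04.02. Scheduled 34%. Dunmara agreement on 09.01.03: 09.01.04.02 not covered; Dunmara agreement on 09.01.02: 09.01.04.02 not covered; Dunmara agreement on 09.01: CTH met → 2% available; preferential 2%. → 2%.
Sum: 2% + 11% + 9% + 2% = 24%.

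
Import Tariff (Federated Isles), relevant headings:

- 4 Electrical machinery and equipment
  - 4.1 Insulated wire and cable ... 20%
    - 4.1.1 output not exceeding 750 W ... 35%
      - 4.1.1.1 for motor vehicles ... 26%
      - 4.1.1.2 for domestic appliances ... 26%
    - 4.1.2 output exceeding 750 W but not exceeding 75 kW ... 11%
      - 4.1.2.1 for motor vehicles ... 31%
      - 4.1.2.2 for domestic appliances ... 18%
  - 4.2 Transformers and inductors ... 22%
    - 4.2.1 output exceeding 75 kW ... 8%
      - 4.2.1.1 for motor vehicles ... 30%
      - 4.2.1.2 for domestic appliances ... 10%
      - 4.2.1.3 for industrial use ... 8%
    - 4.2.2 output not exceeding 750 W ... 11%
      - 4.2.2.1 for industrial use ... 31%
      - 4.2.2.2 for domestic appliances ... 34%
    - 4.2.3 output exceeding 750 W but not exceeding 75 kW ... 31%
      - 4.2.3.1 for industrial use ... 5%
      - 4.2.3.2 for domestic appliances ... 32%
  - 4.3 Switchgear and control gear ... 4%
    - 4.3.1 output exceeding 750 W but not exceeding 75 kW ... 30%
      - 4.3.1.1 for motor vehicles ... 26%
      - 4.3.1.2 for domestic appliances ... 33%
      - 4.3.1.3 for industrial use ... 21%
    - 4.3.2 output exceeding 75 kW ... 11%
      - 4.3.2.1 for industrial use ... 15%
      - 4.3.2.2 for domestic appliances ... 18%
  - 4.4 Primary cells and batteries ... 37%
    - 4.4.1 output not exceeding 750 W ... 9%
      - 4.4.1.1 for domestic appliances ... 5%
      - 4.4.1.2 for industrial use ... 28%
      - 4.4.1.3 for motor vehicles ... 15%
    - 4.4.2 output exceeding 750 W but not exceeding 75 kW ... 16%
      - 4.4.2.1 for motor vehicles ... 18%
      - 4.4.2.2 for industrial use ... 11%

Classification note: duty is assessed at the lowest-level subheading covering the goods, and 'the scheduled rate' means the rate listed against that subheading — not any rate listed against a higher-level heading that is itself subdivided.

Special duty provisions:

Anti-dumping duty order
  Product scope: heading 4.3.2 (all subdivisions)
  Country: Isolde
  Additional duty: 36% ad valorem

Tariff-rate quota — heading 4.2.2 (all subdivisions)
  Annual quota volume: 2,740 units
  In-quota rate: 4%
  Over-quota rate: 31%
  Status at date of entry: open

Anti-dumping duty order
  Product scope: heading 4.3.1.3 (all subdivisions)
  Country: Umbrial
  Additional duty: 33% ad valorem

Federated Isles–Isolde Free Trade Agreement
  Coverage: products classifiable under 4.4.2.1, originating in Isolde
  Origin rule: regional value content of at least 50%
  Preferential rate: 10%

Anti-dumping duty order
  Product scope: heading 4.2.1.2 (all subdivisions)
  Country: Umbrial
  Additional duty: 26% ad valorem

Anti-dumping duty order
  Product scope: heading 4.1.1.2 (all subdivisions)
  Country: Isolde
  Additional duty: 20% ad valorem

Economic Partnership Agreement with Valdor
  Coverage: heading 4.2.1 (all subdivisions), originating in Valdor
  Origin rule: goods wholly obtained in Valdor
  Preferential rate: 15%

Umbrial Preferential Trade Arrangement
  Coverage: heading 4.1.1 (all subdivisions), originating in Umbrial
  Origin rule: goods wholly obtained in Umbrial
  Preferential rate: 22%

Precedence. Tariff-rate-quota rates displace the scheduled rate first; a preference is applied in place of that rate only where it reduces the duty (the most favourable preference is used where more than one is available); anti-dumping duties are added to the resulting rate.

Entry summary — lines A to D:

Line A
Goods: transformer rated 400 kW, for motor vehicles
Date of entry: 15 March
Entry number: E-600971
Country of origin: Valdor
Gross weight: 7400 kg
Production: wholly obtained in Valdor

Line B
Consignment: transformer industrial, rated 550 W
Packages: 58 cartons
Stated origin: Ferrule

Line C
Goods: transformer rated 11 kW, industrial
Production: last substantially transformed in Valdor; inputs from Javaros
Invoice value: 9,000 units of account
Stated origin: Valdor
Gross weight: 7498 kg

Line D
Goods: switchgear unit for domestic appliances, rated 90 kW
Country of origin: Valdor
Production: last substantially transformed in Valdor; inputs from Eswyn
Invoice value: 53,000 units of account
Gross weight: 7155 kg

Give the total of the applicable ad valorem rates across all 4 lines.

42%

Line A: transformer → 4.2; rated 400 kW → 4.2.1; for motor vehicles → 4.2.1.1. Scheduled 30%. Valdor agreement on 4.2.1: wholly obtained → 15% available; preferential 15%. → 15%.
Line B: transformer → 4.2; rated 550 W → 4.2.2; industrial → 4.2.2.1. Scheduled 31%. quota on 4.2.2 open → in-quota 4%. → 4%.
Line C: transformer → 4.2; rated 11 kW → 4.2.3; industrial → 4.2.3.1. Scheduled 5%. Valdor agreement on 4.2.1: 4.2.3.1 not covered. → 5%.
Line D: switchgear unit → 4.3; rated 90 kW → 4.3.2; for domestic appliances → 4.3.2.2. Scheduled 18%. Valdor agreement on 4.2.1: 4.3.2.2 not covered. → 18%.
Sum: 15% + 4% + 5% + 18% = 42%.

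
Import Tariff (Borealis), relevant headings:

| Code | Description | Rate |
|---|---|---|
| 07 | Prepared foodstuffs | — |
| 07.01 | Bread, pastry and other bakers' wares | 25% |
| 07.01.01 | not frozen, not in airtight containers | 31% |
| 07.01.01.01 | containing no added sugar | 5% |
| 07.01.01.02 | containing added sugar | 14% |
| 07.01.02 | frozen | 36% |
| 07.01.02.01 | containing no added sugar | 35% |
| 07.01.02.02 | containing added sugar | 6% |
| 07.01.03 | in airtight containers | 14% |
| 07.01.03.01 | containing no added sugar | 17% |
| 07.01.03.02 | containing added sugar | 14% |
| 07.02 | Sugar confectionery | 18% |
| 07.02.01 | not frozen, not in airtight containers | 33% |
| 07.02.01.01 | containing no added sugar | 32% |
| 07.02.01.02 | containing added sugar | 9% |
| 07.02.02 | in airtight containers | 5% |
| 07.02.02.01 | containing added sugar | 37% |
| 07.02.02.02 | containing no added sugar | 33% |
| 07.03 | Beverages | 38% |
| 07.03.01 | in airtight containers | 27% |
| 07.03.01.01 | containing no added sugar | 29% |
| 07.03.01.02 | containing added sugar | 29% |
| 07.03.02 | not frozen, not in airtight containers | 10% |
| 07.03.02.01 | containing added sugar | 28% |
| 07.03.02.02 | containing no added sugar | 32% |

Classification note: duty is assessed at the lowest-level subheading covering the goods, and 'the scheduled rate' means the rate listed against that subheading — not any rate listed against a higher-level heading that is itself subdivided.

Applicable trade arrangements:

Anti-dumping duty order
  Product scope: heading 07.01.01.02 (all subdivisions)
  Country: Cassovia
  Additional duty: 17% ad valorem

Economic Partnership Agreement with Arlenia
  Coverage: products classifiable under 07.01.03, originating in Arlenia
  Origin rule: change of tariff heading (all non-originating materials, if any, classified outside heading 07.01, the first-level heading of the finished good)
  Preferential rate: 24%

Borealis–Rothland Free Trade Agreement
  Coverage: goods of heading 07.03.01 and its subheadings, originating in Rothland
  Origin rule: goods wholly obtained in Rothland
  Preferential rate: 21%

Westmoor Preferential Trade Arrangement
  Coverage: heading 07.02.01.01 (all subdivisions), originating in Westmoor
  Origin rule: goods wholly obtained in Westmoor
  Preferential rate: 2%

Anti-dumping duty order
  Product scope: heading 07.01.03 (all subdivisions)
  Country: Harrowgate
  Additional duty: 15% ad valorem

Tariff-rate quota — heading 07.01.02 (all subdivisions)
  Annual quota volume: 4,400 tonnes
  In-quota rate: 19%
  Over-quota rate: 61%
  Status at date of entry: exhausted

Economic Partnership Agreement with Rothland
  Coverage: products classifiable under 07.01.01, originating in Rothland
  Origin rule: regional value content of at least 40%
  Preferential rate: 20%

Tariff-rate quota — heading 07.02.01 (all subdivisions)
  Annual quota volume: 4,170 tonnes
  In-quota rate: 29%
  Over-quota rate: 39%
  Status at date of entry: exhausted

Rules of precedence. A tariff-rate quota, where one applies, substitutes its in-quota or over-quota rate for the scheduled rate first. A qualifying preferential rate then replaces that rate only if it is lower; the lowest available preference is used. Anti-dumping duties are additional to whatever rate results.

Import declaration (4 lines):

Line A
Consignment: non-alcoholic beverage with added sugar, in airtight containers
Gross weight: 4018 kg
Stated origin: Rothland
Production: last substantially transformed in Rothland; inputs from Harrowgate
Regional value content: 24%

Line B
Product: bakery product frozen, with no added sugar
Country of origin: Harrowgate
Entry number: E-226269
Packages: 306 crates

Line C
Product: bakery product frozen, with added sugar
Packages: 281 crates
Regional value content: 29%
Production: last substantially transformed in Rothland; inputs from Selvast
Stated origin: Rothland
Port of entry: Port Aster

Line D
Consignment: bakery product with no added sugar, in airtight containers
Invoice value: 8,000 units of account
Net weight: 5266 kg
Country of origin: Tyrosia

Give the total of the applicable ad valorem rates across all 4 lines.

168%

Line A: non-alcoholic beverage → 07.03; in airtight containers → 07.03.01; with added sugar → 07.03.01.02. Scheduled 29%. Rothland agreement on 07.03.01: not wholly obtained; Rothland agreement on 07.01.01: 07.03.01.02 not covered. → 29%.
Line B: bakery product → 07.01; frozen → 07.01.02; with no added sugar → 07.01.02.01. Scheduled 35%. quota on 07.01.02 exhausted → over-quota 61%. → 61%.
Line C: bakery product → 07.01; frozen → 07.01.02; with added sugar → 07.01.02.02. Scheduled 6%. quota on 07.01.02 exhausted → over-quota 61%; Rothland agreement on 07.03.01: 07.01.02.02 not covered; Rothland agreement on 07.01.01: 07.01.02.02 not covered. → 61%.
Line D: bakery product → 07.01; in airtight containers → 07.01.03; with no added sugar → 07.01.03.01. Scheduled 17%. No special measure applies. → 17%.
Sum: 29% + 61% + 61% + 17% = 168%.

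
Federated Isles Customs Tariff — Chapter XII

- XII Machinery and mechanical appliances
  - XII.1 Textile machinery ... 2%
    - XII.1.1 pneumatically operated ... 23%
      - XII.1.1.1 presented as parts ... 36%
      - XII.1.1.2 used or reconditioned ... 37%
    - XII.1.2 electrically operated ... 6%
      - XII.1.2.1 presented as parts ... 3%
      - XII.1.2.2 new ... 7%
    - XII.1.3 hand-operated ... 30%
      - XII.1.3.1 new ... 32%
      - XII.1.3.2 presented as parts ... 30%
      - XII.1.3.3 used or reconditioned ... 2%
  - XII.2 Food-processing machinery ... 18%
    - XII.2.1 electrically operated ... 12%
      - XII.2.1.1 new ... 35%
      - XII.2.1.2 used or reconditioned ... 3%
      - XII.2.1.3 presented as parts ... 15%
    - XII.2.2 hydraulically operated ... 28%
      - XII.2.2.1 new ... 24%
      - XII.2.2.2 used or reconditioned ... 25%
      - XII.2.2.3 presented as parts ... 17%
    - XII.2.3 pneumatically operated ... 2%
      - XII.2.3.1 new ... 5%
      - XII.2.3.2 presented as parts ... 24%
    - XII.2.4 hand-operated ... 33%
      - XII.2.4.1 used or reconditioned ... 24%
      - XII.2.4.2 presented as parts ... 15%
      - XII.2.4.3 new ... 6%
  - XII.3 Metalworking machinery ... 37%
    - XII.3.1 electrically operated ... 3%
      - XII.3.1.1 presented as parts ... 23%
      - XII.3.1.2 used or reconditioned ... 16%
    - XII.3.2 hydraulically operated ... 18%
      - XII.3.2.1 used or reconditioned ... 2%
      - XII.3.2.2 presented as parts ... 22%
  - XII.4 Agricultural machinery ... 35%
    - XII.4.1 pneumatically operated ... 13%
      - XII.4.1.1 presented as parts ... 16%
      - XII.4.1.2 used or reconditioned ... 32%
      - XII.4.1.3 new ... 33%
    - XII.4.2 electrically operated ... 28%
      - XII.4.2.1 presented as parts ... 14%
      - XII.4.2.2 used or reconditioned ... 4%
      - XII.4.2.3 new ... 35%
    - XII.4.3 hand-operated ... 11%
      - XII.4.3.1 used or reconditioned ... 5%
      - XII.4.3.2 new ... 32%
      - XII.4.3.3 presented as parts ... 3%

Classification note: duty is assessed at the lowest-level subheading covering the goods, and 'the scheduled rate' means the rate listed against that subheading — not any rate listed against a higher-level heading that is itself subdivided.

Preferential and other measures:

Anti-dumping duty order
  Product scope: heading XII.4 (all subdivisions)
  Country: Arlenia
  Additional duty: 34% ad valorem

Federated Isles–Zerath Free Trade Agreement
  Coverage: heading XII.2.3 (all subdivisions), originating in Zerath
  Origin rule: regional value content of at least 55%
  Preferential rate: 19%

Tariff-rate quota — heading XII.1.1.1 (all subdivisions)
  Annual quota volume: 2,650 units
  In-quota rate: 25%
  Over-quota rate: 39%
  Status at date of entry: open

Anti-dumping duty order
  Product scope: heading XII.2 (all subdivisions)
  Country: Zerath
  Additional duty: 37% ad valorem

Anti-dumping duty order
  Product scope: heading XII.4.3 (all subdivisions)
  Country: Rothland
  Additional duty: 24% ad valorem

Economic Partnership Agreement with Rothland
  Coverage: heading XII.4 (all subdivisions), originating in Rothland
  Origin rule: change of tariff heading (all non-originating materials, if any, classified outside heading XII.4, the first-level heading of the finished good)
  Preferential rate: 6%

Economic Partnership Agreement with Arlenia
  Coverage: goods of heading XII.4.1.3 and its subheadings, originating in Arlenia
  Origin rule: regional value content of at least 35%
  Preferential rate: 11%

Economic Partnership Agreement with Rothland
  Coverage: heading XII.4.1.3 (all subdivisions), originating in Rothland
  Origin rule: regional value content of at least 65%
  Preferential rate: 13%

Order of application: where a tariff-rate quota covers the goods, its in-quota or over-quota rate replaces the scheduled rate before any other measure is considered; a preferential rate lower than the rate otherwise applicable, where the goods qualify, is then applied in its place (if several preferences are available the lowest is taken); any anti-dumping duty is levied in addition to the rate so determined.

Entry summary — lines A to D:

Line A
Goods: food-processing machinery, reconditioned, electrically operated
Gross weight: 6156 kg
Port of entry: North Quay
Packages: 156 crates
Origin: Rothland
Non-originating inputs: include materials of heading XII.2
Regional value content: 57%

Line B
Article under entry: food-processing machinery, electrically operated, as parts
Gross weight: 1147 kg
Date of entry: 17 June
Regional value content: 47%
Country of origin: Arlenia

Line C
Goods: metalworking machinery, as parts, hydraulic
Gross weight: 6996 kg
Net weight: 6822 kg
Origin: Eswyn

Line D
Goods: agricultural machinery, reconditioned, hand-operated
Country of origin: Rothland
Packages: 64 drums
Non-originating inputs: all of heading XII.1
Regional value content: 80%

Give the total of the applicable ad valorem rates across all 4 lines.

69%

Line A: food-processing → XII.2; electrically operated → XII.2.1; reconditioned → XII.2.1.2. Scheduled 3%. Rothland agreement on XII.4: XII.2.1.2 not covered; Rothland agreement on XII.4.1.3: XII.2.1.2 not covered. → 3%.
Line B: food-processing → XII.2; electrically operated → XII.2.1; as parts → XII.2.1.3. Scheduled 15%. Arlenia agreement on XII.4.1.3: XII.2.1.3 not covered. → 15%.
Line C: metalworking → XII.3; hydraulic → XII.3.2; as parts → XII.3.2.2. Scheduled 22%. No special measure applies. → 22%.
Line D: agricultural → XII.4; hand-operated → XII.4.3; reconditioned → XII.4.3.1. Scheduled 5%. Rothland agreement on XII.4: CTH met → 6% available; Rothland agreement on XII.4.1.3: XII.4.3.1 not covered; preference 6% not lower than 5% → no reduction; anti-dumping (Rothland, XII.4.3): +24%; total 5% + 24% = 29%. → 29%.
Sum: 3% + 15% + 22% + 29% = 69%.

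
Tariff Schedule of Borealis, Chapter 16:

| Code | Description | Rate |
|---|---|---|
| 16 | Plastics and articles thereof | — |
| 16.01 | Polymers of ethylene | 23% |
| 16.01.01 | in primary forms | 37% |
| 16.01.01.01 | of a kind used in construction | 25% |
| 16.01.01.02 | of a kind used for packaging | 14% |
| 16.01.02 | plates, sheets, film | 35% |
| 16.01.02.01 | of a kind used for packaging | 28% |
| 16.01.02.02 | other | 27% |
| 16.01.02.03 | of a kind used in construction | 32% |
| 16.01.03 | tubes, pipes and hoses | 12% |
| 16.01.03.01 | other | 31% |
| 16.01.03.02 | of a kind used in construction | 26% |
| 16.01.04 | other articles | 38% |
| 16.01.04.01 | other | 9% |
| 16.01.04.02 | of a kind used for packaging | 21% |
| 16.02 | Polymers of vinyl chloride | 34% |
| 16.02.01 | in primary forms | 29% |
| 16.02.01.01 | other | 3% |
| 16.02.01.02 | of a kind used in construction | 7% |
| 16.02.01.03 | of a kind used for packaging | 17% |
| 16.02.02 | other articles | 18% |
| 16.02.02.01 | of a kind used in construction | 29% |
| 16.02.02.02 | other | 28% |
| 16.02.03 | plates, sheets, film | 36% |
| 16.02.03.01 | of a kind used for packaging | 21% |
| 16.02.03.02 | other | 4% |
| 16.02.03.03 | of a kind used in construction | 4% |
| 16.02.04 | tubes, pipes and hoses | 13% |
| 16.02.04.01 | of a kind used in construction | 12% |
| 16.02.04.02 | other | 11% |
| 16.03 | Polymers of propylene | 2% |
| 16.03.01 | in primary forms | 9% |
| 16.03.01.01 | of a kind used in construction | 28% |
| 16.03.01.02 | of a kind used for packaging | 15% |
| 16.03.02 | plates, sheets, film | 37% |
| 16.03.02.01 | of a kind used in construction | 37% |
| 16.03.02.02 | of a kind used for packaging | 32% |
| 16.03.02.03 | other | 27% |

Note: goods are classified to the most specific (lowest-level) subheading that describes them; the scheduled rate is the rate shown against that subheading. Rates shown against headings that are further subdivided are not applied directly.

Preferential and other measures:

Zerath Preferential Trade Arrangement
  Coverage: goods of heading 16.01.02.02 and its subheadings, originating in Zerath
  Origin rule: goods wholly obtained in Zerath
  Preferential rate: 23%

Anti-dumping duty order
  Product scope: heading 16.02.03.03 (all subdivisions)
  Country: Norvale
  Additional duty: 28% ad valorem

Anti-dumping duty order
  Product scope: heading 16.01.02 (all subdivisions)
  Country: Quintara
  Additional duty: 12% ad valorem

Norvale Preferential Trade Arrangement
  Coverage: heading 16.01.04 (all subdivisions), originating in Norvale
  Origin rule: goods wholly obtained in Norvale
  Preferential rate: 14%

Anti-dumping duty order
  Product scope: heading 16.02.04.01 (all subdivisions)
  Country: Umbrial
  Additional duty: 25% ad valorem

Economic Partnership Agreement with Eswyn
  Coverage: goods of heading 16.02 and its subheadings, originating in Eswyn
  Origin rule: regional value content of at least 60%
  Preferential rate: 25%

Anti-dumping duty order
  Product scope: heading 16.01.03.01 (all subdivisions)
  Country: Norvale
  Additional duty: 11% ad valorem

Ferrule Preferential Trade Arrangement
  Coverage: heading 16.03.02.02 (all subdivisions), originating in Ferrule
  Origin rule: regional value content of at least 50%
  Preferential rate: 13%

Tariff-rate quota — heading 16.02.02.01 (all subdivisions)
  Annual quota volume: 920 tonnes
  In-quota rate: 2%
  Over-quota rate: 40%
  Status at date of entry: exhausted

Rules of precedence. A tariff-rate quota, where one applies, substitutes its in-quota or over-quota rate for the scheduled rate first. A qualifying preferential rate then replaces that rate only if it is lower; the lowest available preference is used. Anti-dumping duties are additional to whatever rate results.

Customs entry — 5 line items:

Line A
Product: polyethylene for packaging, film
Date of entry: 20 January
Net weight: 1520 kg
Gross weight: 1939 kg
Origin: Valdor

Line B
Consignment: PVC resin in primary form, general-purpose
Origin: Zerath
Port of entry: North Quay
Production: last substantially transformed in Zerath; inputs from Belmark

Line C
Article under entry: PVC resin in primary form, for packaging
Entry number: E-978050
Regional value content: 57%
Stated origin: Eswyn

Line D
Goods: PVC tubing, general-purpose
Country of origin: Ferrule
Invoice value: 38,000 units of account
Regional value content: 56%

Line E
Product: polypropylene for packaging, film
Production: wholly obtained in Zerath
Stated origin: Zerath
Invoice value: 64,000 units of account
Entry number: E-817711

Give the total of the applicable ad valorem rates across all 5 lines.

91%

Line A: polyethylene → 16.01; film → 16.01.02; for packaging → 16.01.02.01. Scheduled 28%. No special measure applies. → 28%.
Line B: PVC → 16.02; resin in primary form → 16.02.01; general-purpose → 16.02.01.01. Scheduled 3%. Zerath agreement on 16.01.02.02: 16.02.01.01 not covered. → 3%.
Line C: PVC → 16.02; resin in primary form → 16.02.01; for packaging → 16.02.01.03. Scheduled 17%. Eswyn agreement on 16.02: RVC < 60%. → 17%.
Line D: PVC → 16.02; tubing → 16.02.04; general-purpose → 16.02.04.02. Scheduled 11%. Ferrule agreement on 16.03.02.02: 16.02.04.02 not covered. → 11%.
Line E: polypropylene → 16.03; film → 16.03.02; for packaging → 16.03.02.02. Scheduled 32%. Zerath agreement on 16.01.02.02: 16.03.02.02 not covered. → 32%.
Sum: 28% + 3% + 17% + 11% + 32% = 91%.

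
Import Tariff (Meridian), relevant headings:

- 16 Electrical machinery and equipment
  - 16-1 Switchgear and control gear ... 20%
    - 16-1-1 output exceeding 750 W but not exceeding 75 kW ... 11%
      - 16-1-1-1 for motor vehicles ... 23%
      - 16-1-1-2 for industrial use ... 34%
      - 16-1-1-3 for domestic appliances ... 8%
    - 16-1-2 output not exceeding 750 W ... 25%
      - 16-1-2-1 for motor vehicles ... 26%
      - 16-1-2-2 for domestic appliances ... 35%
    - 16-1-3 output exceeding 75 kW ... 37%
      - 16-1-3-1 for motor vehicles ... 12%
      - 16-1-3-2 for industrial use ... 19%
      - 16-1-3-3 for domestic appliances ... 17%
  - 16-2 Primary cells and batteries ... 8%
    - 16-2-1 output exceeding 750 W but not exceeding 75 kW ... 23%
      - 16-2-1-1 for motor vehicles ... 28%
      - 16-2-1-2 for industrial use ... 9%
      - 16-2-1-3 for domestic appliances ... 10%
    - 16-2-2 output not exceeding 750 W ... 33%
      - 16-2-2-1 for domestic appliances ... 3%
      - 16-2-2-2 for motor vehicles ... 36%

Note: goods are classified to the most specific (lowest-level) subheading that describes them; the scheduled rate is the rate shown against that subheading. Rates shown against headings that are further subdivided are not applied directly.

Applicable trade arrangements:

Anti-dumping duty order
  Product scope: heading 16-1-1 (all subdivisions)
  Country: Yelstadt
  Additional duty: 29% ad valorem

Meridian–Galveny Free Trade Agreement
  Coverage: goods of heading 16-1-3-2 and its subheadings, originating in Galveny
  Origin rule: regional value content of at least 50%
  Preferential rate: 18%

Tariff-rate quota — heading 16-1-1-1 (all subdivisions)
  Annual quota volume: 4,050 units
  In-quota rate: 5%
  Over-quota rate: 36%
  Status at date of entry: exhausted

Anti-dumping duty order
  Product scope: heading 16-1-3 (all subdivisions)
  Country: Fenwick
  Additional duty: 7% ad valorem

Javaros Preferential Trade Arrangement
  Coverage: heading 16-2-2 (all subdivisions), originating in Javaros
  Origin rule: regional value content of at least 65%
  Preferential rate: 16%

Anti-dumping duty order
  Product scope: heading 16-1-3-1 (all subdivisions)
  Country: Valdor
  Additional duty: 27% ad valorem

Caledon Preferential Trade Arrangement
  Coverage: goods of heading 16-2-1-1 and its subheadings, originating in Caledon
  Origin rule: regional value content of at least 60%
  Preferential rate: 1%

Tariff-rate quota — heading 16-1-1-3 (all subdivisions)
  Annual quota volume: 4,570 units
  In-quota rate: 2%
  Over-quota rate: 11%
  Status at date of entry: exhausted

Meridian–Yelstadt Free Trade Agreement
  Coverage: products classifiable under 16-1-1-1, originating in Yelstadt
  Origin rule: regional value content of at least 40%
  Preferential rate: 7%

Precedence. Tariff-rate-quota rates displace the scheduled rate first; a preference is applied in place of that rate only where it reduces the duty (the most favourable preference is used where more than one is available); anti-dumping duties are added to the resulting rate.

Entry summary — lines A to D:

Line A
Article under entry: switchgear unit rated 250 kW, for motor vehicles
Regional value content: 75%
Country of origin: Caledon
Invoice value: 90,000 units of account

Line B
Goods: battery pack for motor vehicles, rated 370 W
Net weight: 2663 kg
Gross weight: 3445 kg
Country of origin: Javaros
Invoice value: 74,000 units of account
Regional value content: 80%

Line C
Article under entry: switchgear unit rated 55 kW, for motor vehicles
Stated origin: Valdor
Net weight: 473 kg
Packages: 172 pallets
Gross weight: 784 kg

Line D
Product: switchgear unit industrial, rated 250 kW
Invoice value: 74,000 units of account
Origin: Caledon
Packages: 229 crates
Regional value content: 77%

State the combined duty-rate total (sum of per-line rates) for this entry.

Line A: switchgear unit → 16-1; rated 250 kW → 16-1-3; for motor vehicles → 16-1-3-1. Scheduled 12%. Caledon agreement on 16-2-1-1: 16-1-3-1 not covered. → 12%.
Line B: battery pack → 16-2; rated 370 W → 16-2-2; for motor vehicles → 16-2-2-2. Scheduled 36%. Javaros agreement on 16-2-2: RVC ≥ 65% → 16% available; preferential 16%. → 16%.
Line C: switchgear unit → 16-1; rated 55 kW → 16-1-1; for motor vehicles → 16-1-1-1. Scheduled 23%. quota on 16-1-1-1 exhausted → over-quota 36%. → 36%.
Line D: switchgear unit → 16-1; rated 250 kW → 16-1-3; industrial → 16-1-3-2. Scheduled 19%. Caledon agreement on 16-2-1-1: 16-1-3-2 not covered. → 19%.
Sum: 12% + 16% + 36% + 19% = 83%.

83%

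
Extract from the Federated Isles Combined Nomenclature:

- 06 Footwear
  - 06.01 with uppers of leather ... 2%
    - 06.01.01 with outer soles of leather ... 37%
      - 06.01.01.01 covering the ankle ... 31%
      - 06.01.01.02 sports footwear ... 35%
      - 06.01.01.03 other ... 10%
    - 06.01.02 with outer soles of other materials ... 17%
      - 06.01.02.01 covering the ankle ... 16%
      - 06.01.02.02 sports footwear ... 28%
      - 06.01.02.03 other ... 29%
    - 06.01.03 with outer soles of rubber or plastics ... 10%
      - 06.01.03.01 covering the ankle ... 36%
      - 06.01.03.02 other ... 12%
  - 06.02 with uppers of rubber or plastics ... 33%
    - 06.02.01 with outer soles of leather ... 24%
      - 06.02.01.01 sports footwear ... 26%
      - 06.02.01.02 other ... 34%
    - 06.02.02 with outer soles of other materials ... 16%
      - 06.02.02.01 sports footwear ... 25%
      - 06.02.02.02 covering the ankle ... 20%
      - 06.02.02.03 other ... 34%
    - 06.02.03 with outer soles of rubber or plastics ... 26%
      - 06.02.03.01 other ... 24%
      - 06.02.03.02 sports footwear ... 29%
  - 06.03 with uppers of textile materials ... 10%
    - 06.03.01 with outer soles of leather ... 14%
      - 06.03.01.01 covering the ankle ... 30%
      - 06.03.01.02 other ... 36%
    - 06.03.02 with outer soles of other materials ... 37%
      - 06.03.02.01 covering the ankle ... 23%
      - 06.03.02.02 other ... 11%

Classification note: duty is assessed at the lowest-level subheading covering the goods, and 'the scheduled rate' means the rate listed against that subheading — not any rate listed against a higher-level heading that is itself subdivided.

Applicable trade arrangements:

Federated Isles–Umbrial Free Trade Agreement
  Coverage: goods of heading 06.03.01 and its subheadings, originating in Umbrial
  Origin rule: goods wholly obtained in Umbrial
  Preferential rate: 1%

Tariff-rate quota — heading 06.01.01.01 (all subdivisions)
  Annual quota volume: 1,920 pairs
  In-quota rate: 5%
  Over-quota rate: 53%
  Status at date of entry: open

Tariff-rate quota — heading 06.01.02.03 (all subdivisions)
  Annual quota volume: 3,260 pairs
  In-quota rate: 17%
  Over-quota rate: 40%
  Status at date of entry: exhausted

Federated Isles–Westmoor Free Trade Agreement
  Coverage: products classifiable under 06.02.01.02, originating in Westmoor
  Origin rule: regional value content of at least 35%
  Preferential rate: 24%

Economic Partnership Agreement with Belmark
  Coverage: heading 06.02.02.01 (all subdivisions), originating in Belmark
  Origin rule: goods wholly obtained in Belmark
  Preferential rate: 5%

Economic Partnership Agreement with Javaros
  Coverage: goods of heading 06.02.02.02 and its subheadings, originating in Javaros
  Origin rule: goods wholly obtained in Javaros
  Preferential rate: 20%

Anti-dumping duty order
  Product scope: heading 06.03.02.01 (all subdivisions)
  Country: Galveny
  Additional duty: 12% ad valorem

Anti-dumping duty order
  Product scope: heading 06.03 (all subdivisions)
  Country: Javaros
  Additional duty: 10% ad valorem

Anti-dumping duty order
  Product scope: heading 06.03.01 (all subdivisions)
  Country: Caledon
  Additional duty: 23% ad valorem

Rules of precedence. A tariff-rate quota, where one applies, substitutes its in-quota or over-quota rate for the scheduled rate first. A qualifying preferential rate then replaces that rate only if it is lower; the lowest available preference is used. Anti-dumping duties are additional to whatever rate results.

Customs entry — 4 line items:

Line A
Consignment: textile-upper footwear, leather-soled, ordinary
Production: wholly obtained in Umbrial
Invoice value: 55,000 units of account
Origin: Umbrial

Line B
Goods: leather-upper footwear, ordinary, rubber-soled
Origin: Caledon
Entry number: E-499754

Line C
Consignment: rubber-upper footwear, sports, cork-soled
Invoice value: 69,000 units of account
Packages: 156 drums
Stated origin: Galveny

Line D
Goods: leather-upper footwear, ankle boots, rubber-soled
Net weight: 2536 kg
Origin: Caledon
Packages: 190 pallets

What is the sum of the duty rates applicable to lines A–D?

74%

Line A: textile-upper → 06.03; leather-soled → 06.03.01; ordinary → 06.03.01.02. Scheduled 36%. Umbrial agreement on 06.03.01: wholly obtained → 1% available; preferential 1%. → 1%.
Line B: leather-upper → 06.01; rubber-soled → 06.01.03; ordinary → 06.01.03.02. Scheduled 12%. No special measure applies. → 12%.
Line C: rubber-upper → 06.02; cork-soled → 06.02.02; sports → 06.02.02.01. Scheduled 25%. No special measure applies. → 25%.
Line D: leather-upper → 06.01; rubber-soled → 06.01.03; ankle boots → 06.01.03.01. Scheduled 36%. No special measure applies. → 36%.
Sum: 1% + 12% + 25% + 36% = 74%.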